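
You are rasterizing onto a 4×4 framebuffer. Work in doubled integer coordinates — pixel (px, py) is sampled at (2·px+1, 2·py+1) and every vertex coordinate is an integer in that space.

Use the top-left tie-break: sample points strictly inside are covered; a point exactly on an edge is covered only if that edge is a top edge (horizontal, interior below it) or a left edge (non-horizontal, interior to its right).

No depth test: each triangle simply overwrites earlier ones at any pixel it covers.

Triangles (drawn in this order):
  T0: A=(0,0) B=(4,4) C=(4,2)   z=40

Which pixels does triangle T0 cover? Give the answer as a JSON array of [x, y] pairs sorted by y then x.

T0:
  2·area = 8  (B↔C swapped to make it positive)
  edge (0, 0)→(4, 2): d=(4,2) right/bottom  bias=-1
  edge (4, 2)→(4, 4): d=(0,2) right/bottom  bias=-1
  edge (4, 4)→(0, 0): d=(-4,-4) top-left  bias=+0
    (0,0)@(1, 1): e=[2,6,0] → █  [on edge]
    (1,0)@(3, 1): e=[-2,2,8] → ·
    (0,1)@(1, 3): e=[10,6,-8] → ·
    (1,1)@(3, 3): e=[6,2,0] → █  [on edge]
    (2,1)@(5, 3): e=[2,-2,8] → ·
    (1,2)@(3, 5): e=[14,2,-8] → ·
    (2,2)@(5, 5): e=[10,-2,0] → ·  [on edge]
    (3,3)@(7, 7): e=[14,-6,0] → ·  [on edge]
  covered (2 px):
    █ · · ·
    · █ · ·
    · · · ·
    · · · ·

Answer: [[0,0],[1,1]]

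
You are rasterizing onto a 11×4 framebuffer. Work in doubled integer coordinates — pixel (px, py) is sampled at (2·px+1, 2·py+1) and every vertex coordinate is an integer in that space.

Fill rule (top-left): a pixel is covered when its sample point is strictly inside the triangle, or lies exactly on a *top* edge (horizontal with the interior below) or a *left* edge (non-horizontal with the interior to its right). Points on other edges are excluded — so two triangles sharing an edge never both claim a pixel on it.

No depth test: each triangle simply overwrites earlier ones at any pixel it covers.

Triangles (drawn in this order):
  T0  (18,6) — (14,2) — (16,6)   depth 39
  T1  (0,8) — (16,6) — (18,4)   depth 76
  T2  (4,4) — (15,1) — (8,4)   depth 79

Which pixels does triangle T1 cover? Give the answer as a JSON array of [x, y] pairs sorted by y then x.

T0:
  2·area = 8  (B↔C swapped to make it positive)
  edge (18, 6)→(16, 6): d=(-2,0) right/bottom  bias=-1
  edge (16, 6)→(14, 2): d=(-2,-4) top-left  bias=+0
  edge (14, 2)→(18, 6): d=(4,4) right/bottom  bias=-1
    (6,0)@(13, 1): e=[10,-2,0] → ·  [on edge]
    (7,1)@(15, 3): e=[6,2,0] → ·  [on edge]
    (8,2)@(17, 5): e=[2,6,0] → ·  [on edge]
    (9,3)@(19, 7): e=[-2,10,0] → ·  [on edge]
  covered (0 px):
    · · · · · · · · · · ·
    · · · · · · · · · · ·
    · · · · · · · · · · ·
    · · · · · · · · · · ·
T1:
  2·area = 28  (B↔C swapped to make it positive)
  edge (0, 8)→(18, 4): d=(18,-4) top-left  bias=+0
  edge (18, 4)→(16, 6): d=(-2,2) right/bottom  bias=-1
  edge (16, 6)→(0, 8): d=(-16,2) right/bottom  bias=-1
    (10,0)@(21, 1): e=[-42,0,70] → ·  [on edge]
    (9,1)@(19, 3): e=[-14,0,42] → ·  [on edge]
    (7,2)@(15, 5): e=[6,4,18] → █
    (8,2)@(17, 5): e=[14,0,14] → ·  [on edge]
    (2,3)@(5, 7): e=[2,20,6] → █
    (3,3)@(7, 7): e=[10,16,2] → █
    (4,3)@(9, 7): e=[18,12,-2] → ·
    (7,3)@(15, 7): e=[42,0,-14] → ·  [on edge]
  covered (3 px):
    · · · · · · · · · · ·
    · · · · · · · · · · ·
    · · · · · · · █ · · ·
    · · █ █ · · · · · · ·
T2:
  2·area = 12
  edge (4, 4)→(15, 1): d=(11,-3) top-left  bias=+0
  edge (15, 1)→(8, 4): d=(-7,3) right/bottom  bias=-1
  edge (8, 4)→(4, 4): d=(-4,0) right/bottom  bias=-1
    (7,0)@(15, 1): e=[0,0,12] → ·  [on edge]
    (4,1)@(9, 3): e=[4,4,4] → █
    (5,1)@(11, 3): e=[10,-2,4] → ·
    (4,2)@(9, 5): e=[26,-10,-4] → ·
    (0,3)@(1, 7): e=[24,0,-12] → ·  [on edge]
  covered (1 px):
    · · · · · · · · · · ·
    · · · · █ · · · · · ·
    · · · · · · · · · · ·
    · · · · · · · · · · ·

Answer: [[7,2],[2,3],[3,3]]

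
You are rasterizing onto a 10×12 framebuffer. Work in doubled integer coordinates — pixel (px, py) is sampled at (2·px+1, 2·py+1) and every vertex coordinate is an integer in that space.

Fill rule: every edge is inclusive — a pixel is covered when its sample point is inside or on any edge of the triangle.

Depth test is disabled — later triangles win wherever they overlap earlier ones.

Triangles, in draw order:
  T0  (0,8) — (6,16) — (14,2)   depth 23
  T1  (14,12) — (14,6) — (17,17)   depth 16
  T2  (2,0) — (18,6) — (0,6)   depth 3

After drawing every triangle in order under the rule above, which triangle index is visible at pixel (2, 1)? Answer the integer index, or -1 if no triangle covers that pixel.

T0:
  2·area = 148  (B↔C swapped to make it positive)
  edge (0, 8)→(14, 2): d=(14,-6) inclusive
  edge (14, 2)→(6, 16): d=(-8,14) inclusive
  edge (6, 16)→(0, 8): d=(-6,-8) inclusive
    (6,1)@(13, 3): e=[8,6,134] → █
    (7,1)@(15, 3): e=[20,-22,150] → ·
    (3,2)@(7, 5): e=[0,74,74] → █  [on edge]
    (4,2)@(9, 5): e=[12,46,90] → █
    (5,2)@(11, 5): e=[24,18,106] → █
    (6,2)@(13, 5): e=[36,-10,122] → ·
    (1,3)@(3, 7): e=[4,114,30] → █
    (2,3)@(5, 7): e=[16,86,46] → █
    (6,3)@(13, 7): e=[64,-26,110] → ·
    (0,4)@(1, 9): e=[20,126,2] → █
    (5,4)@(11, 9): e=[80,-14,82] → ·
    (0,5)@(1, 11): e=[48,110,-10] → ·
  covered (19 px):
    · · · · · · · · · ·
    · · · · · · █ · · ·
    · · · █ █ █ · · · ·
    · █ █ █ █ █ · · · ·
    █ █ █ █ █ · · · · ·
    · █ █ █ · · · · · ·
    · · █ █ · · · · · ·
    · · · · · · · · · ·
    · · · · · · · · · ·
    · · · · · · · · · ·
    · · · · · · · · · ·
    · · · · · · · · · ·
T1:
  2·area = 18
  edge (14, 12)→(14, 6): d=(0,-6) inclusive
  edge (14, 6)→(17, 17): d=(3,11) inclusive
  edge (17, 17)→(14, 12): d=(-3,-5) inclusive
    (5,3)@(11, 7): e=[-18,36,0] → ·  [on edge]
    (7,5)@(15, 11): e=[6,4,8] → █
    (8,5)@(17, 11): e=[18,-18,18] → ·
    (7,6)@(15, 13): e=[6,10,2] → █
    (8,6)@(17, 13): e=[18,-12,12] → ·
    (7,7)@(15, 15): e=[6,16,-4] → ·
    (8,8)@(17, 17): e=[18,0,0] → █  [on edge]
    (9,8)@(19, 17): e=[30,-22,10] → ·
    (8,9)@(17, 19): e=[18,6,-6] → ·
  covered (3 px):
    · · · · · · · · · ·
    · · · · · · · · · ·
    · · · · · · · · · ·
    · · · · · · · · · ·
    · · · · · · · · · ·
    · · · · · · · █ · ·
    · · · · · · · █ · ·
    · · · · · · · · · ·
    · · · · · · · · █ ·
    · · · · · · · · · ·
    · · · · · · · · · ·
    · · · · · · · · · ·
T2:
  2·area = 108
  edge (2, 0)→(18, 6): d=(16,6) inclusive
  edge (18, 6)→(0, 6): d=(-18,0) inclusive
  edge (0, 6)→(2, 0): d=(2,-6) inclusive
    (1,0)@(3, 1): e=[10,90,8] → █
    (2,0)@(5, 1): e=[-2,90,20] → ·
    (0,1)@(1, 3): e=[54,54,0] → █  [on edge]
    (2,1)@(5, 3): e=[30,54,24] → █
    (3,1)@(7, 3): e=[18,54,36] → █
    (4,1)@(9, 3): e=[6,54,48] → █
    (5,1)@(11, 3): e=[-6,54,60] → ·
    (0,2)@(1, 5): e=[86,18,4] → █
    (5,2)@(11, 5): e=[26,18,64] → █
    (6,2)@(13, 5): e=[14,18,76] → █
    (7,2)@(15, 5): e=[2,18,88] → █
    (8,2)@(17, 5): e=[-10,18,100] → ·
  covered (14 px):
    · █ · · · · · · · ·
    █ █ █ █ █ · · · · ·
    █ █ █ █ █ █ █ █ · ·
    · · · · · · · · · ·
    · · · · · · · · · ·
    · · · · · · · · · ·
    · · · · · · · · · ·
    · · · · · · · · · ·
    · · · · · · · · · ·
    · · · · · · · · · ·
    · · · · · · · · · ·
    · · · · · · · · · ·

Z-buffer (winner per pixel, '.' = empty):
  . 2 . . . . . . . .
  2 2 2 2 2 . 0 . . .
  2 2 2 2 2 2 2 2 . .
  . 0 0 0 0 0 . . . .
  0 0 0 0 0 . . . . .
  . 0 0 0 . . . 1 . .
  . . 0 0 . . . 1 . .
  . . . . . . . . . .
  . . . . . . . . 1 .
  . . . . . . . . . .
  . . . . . . . . . .
  . . . . . . . . . .

Answer: 2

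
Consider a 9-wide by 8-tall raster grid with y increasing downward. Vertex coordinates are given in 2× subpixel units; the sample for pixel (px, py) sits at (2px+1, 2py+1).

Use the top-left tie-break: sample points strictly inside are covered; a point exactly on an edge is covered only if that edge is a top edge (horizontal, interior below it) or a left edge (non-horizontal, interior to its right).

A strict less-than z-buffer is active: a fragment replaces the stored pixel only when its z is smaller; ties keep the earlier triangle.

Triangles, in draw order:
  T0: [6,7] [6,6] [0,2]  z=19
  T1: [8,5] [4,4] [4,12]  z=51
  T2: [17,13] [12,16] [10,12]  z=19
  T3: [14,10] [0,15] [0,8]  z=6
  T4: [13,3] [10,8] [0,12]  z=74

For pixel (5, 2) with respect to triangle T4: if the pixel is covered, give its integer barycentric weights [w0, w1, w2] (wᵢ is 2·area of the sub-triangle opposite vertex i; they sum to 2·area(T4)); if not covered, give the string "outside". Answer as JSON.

T0:
  2·area = 6  (B↔C swapped to make it positive)
  edge (6, 7)→(0, 2): d=(-6,-5) top-left  bias=+0
  edge (0, 2)→(6, 6): d=(6,4) right/bottom  bias=-1
  edge (6, 6)→(6, 7): d=(0,1) right/bottom  bias=-1
  covered (0 px):
    · · · · · · · · ·
    · · · · · · · · ·
    · · · · · · · · ·
    · · · · · · · · ·
    · · · · · · · · ·
    · · · · · · · · ·
    · · · · · · · · ·
    · · · · · · · · ·
T1:
  2·area = 32  (B↔C swapped to make it positive)
  edge (8, 5)→(4, 12): d=(-4,7) right/bottom  bias=-1
  edge (4, 12)→(4, 4): d=(0,-8) top-left  bias=+0
  edge (4, 4)→(8, 5): d=(4,1) right/bottom  bias=-1
    (2,2)@(5, 5): e=[21,8,3] → █
    (3,2)@(7, 5): e=[7,24,1] → █
    (4,2)@(9, 5): e=[-7,40,-1] → ·
    (2,3)@(5, 7): e=[13,8,11] → █
    (3,3)@(7, 7): e=[-1,24,9] → ·
    (2,4)@(5, 9): e=[5,8,19] → █
    (3,4)@(7, 9): e=[-9,24,17] → ·
    (2,5)@(5, 11): e=[-3,8,27] → ·
  covered (4 px):
    · · · · · · · · ·
    · · · · · · · · ·
    · · █ █ · · · · ·
    · · █ · · · · · ·
    · · █ · · · · · ·
    · · · · · · · · ·
    · · · · · · · · ·
    · · · · · · · · ·
T2:
  2·area = 26
  edge (17, 13)→(12, 16): d=(-5,3) right/bottom  bias=-1
  edge (12, 16)→(10, 12): d=(-2,-4) top-left  bias=+0
  edge (10, 12)→(17, 13): d=(7,1) right/bottom  bias=-1
    (1,5)@(3, 11): e=[52,-26,0] → ·  [on edge]
    (5,6)@(11, 13): e=[18,2,6] → █
    (6,6)@(13, 13): e=[12,10,4] → █
    (7,6)@(15, 13): e=[6,18,2] → █
    (8,6)@(17, 13): e=[0,26,0] → ·  [on edge]
    (5,7)@(11, 15): e=[8,-2,20] → ·
    (6,7)@(13, 15): e=[2,6,18] → █
    (7,7)@(15, 15): e=[-4,14,16] → ·
  covered (4 px):
    · · · · · · · · ·
    · · · · · · · · ·
    · · · · · · · · ·
    · · · · · · · · ·
    · · · · · · · · ·
    · · · · · · · · ·
    · · · · · █ █ █ ·
    · · · · · · █ · ·
T3:
  2·area = 98
  edge (14, 10)→(0, 15): d=(-14,5) right/bottom  bias=-1
  edge (0, 15)→(0, 8): d=(0,-7) top-left  bias=+0
  edge (0, 8)→(14, 10): d=(14,2) right/bottom  bias=-1
    (0,4)@(1, 9): e=[79,7,12] → █
    (1,4)@(3, 9): e=[69,21,8] → █
    (2,4)@(5, 9): e=[59,35,4] → █
    (3,4)@(7, 9): e=[49,49,0] → ·  [on edge]
    (0,5)@(1, 11): e=[51,7,40] → █
    (3,5)@(7, 11): e=[21,49,28] → █
    (4,5)@(9, 11): e=[11,63,24] → █
    (5,5)@(11, 11): e=[1,77,20] → █
    (6,5)@(13, 11): e=[-9,91,16] → ·
    (0,6)@(1, 13): e=[23,7,68] → █
    (3,6)@(7, 13): e=[-7,49,56] → ·
    (4,6)@(9, 13): e=[-17,63,52] → ·
  covered (12 px):
    · · · · · · · · ·
    · · · · · · · · ·
    · · · · · · · · ·
    · · · · · · · · ·
    █ █ █ · · · · · ·
    █ █ █ █ █ █ · · ·
    █ █ █ · · · · · ·
    · · · · · · · · ·
T4:
  2·area = 38
  edge (13, 3)→(10, 8): d=(-3,5) right/bottom  bias=-1
  edge (10, 8)→(0, 12): d=(-10,4) right/bottom  bias=-1
  edge (0, 12)→(13, 3): d=(13,-9) top-left  bias=+0
    (6,1)@(13, 3): e=[0,38,0] → ·  [on edge]
    (5,2)@(11, 5): e=[4,26,8] → █
    (6,2)@(13, 5): e=[-6,18,26] → ·
    (4,3)@(9, 7): e=[8,14,16] → █
    (5,3)@(11, 7): e=[-2,6,34] → ·
    (2,4)@(5, 9): e=[22,10,6] → █
    (3,4)@(7, 9): e=[12,2,24] → █
    (4,4)@(9, 9): e=[2,-6,42] → ·
    (2,5)@(5, 11): e=[16,-10,32] → ·
    (3,5)@(7, 11): e=[6,-18,50] → ·
    (3,6)@(7, 13): e=[0,-38,76] → ·  [on edge]
  covered (4 px):
    · · · · · · · · ·
    · · · · · · · · ·
    · · · · · █ · · ·
    · · · · █ · · · ·
    · · █ █ · · · · ·
    · · · · · · · · ·
    · · · · · · · · ·
    · · · · · · · · ·

Final: [26,8,4]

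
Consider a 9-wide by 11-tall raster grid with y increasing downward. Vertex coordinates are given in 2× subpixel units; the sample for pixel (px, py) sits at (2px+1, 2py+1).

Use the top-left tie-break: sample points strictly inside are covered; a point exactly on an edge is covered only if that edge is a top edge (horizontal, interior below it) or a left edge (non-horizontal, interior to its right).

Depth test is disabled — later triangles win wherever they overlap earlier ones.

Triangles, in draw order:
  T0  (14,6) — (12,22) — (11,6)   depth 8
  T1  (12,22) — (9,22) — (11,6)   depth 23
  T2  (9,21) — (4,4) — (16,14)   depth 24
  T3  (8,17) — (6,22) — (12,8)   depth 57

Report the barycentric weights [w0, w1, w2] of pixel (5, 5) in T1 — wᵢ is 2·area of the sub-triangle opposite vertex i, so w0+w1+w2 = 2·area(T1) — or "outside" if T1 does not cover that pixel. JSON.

T0:
  2·area = 48
  edge (14, 6)→(12, 22): d=(-2,16) right/bottom  bias=-1
  edge (12, 22)→(11, 6): d=(-1,-16) top-left  bias=+0
  edge (11, 6)→(14, 6): d=(3,0) top-left  bias=+0
    (6,3)@(13, 7): e=[14,31,3] → #
    (7,3)@(15, 7): e=[-18,63,3] → ·
    (6,4)@(13, 9): e=[10,29,9] → #
    (7,4)@(15, 9): e=[-22,61,9] → ·
    (6,5)@(13, 11): e=[6,27,15] → #
    (7,5)@(15, 11): e=[-26,59,15] → ·
    (6,6)@(13, 13): e=[2,25,21] → #
    (7,6)@(15, 13): e=[-30,57,21] → ·
    (6,7)@(13, 15): e=[-2,23,27] → ·
  covered (4 px):
    · · · · · · · · ·
    · · · · · · · · ·
    · · · · · · · · ·
    · · · · · · # · ·
    · · · · · · # · ·
    · · · · · · # · ·
    · · · · · · # · ·
    · · · · · · · · ·
    · · · · · · · · ·
    · · · · · · · · ·
    · · · · · · · · ·
T1:
  2·area = 48
  edge (12, 22)→(9, 22): d=(-3,0) right/bottom  bias=-1
  edge (9, 22)→(11, 6): d=(2,-16) top-left  bias=+0
  edge (11, 6)→(12, 22): d=(1,16) right/bottom  bias=-1
    (5,3)@(11, 7): e=[45,2,1] → #
    (6,3)@(13, 7): e=[45,34,-31] → ·
    (5,4)@(11, 9): e=[39,6,3] → #
    (6,4)@(13, 9): e=[39,38,-29] → ·
    (5,5)@(11, 11): e=[33,10,5] → #
    (6,5)@(13, 11): e=[33,42,-27] → ·
    (5,6)@(11, 13): e=[27,14,7] → #
    (6,6)@(13, 13): e=[27,46,-25] → ·
    (5,7)@(11, 15): e=[21,18,9] → #
    (6,7)@(13, 15): e=[21,50,-23] → ·
    (5,8)@(11, 17): e=[15,22,11] → #
    (6,8)@(13, 17): e=[15,54,-21] → ·
  covered (8 px):
    · · · · · · · · ·
    · · · · · · · · ·
    · · · · · · · · ·
    · · · · · # · · ·
    · · · · · # · · ·
    · · · · · # · · ·
    · · · · · # · · ·
    · · · · · # · · ·
    · · · · · # · · ·
    · · · · · # · · ·
    · · · · · # · · ·
T2:
  2·area = 154
  edge (9, 21)→(4, 4): d=(-5,-17) top-left  bias=+0
  edge (4, 4)→(16, 14): d=(12,10) right/bottom  bias=-1
  edge (16, 14)→(9, 21): d=(-7,7) right/bottom  bias=-1
    (2,2)@(5, 5): e=[12,2,140] → #
    (3,2)@(7, 5): e=[46,-18,126] → ·
    (2,3)@(5, 7): e=[2,26,126] → #
    (3,3)@(7, 7): e=[36,6,112] → #
    (4,3)@(9, 7): e=[70,-14,98] → ·
    (2,4)@(5, 9): e=[-8,50,112] → ·
    (3,4)@(7, 9): e=[26,30,98] → #
    (4,4)@(9, 9): e=[60,10,84] → #
    (5,4)@(11, 9): e=[94,-10,70] → ·
    (3,5)@(7, 11): e=[16,54,84] → #
    (5,5)@(11, 11): e=[84,14,56] → #
    (6,5)@(13, 11): e=[118,-6,42] → ·
    (8,6)@(17, 13): e=[176,-22,0] → ·  [on edge]
    (7,7)@(15, 15): e=[132,22,0] → ·  [on edge]
    (6,8)@(13, 17): e=[88,66,0] → ·  [on edge]
    (5,9)@(11, 19): e=[44,110,0] → ·  [on edge]
    (4,10)@(9, 21): e=[0,154,0] → ·  [on edge]
  covered (18 px):
    · · · · · · · · ·
    · · · · · · · · ·
    · · # · · · · · ·
    · · # # · · · · ·
    · · · # # · · · ·
    · · · # # # · · ·
    · · · # # # # · ·
    · · · · # # # · ·
    · · · · # # · · ·
    · · · · # · · · ·
    · · · · · · · · ·
T3:
  2·area = 2  (B↔C swapped to make it positive)
  edge (8, 17)→(12, 8): d=(4,-9) top-left  bias=+0
  edge (12, 8)→(6, 22): d=(-6,14) right/bottom  bias=-1
  edge (6, 22)→(8, 17): d=(2,-5) top-left  bias=+0
    (7,0)@(15, 1): e=[-1,0,3] → ·  [on edge]
    (4,7)@(9, 15): e=[1,0,1] → ·  [on edge]
  covered (0 px):
    · · · · · · · · ·
    · · · · · · · · ·
    · · · · · · · · ·
    · · · · · · · · ·
    · · · · · · · · ·
    · · · · · · · · ·
    · · · · · · · · ·
    · · · · · · · · ·
    · · · · · · · · ·
    · · · · · · · · ·
    · · · · · · · · ·

Result: [10,5,33]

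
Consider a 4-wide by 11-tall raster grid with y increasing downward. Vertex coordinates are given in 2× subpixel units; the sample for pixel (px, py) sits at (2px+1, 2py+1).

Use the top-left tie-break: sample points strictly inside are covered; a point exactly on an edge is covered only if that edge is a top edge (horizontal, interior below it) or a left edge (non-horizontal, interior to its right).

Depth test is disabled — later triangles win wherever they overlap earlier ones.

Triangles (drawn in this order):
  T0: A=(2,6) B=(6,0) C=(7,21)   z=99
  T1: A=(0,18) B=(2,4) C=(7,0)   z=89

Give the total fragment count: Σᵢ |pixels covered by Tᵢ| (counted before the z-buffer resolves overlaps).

T0:
  2·area = 90
  edge (2, 6)→(6, 0): d=(4,-6) top-left  bias=+0
  edge (6, 0)→(7, 21): d=(1,21) right/bottom  bias=-1
  edge (7, 21)→(2, 6): d=(-5,-15) top-left  bias=+0
    (0,1)@(1, 3): e=[-18,108,0] → ·  [on edge]
    (2,1)@(5, 3): e=[6,24,60] → #
    (3,1)@(7, 3): e=[18,-18,90] → ·
    (1,2)@(3, 5): e=[2,68,20] → #
    (3,2)@(7, 5): e=[26,-16,80] → ·
    (1,3)@(3, 7): e=[10,70,10] → #
    (3,3)@(7, 7): e=[34,-14,70] → ·
    (1,4)@(3, 9): e=[18,72,0] → #  [on edge]
    (3,4)@(7, 9): e=[42,-12,60] → ·
    (1,5)@(3, 11): e=[26,74,-10] → ·
    (2,5)@(5, 11): e=[38,32,20] → #
    (3,5)@(7, 11): e=[50,-10,50] → ·
    (2,7)@(5, 15): e=[54,36,0] → #  [on edge]
    (3,10)@(7, 21): e=[90,0,0] → ·  [on edge]
  covered (10 px):
    · · · ·
    · · # ·
    · # # ·
    · # # ·
    · # # ·
    · · # ·
    · · # ·
    · · # ·
    · · · ·
    · · · ·
    · · · ·
T1:
  2·area = 62
  edge (0, 18)→(2, 4): d=(2,-14) top-left  bias=+0
  edge (2, 4)→(7, 0): d=(5,-4) top-left  bias=+0
  edge (7, 0)→(0, 18): d=(-7,18) right/bottom  bias=-1
    (2,1)@(5, 3): e=[40,7,15] → #
    (3,1)@(7, 3): e=[68,15,-21] → ·
    (1,2)@(3, 5): e=[16,9,37] → #
    (3,2)@(7, 5): e=[72,25,-35] → ·
    (1,3)@(3, 7): e=[20,19,23] → #
    (2,3)@(5, 7): e=[48,27,-13] → ·
    (1,4)@(3, 9): e=[24,29,9] → #
    (2,4)@(5, 9): e=[52,37,-27] → ·
    (0,5)@(1, 11): e=[0,31,31] → #  [on edge]
    (1,5)@(3, 11): e=[28,39,-5] → ·
    (0,6)@(1, 13): e=[4,41,17] → #
    (1,6)@(3, 13): e=[32,49,-19] → ·
  covered (8 px):
    · · · ·
    · · # ·
    · # # ·
    · # · ·
    · # · ·
    # · · ·
    # · · ·
    # · · ·
    · · · ·
    · · · ·
    · · · ·

Answer: 18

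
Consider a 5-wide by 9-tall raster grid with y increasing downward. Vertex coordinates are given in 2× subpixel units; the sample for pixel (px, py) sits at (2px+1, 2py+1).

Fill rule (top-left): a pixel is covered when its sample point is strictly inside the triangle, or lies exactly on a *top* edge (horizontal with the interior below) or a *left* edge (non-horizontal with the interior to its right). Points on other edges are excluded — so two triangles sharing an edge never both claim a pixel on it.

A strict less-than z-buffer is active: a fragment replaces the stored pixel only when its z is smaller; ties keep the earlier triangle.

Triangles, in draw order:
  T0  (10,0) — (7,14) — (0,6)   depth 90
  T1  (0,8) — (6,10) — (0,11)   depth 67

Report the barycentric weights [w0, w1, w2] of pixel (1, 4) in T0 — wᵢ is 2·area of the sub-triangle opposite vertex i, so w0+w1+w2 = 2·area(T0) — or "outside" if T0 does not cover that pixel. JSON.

T0:
  2·area = 122
  edge (10, 0)→(7, 14): d=(-3,14) right/bottom  bias=-1
  edge (7, 14)→(0, 6): d=(-7,-8) top-left  bias=+0
  edge (0, 6)→(10, 0): d=(10,-6) top-left  bias=+0
    (4,0)@(9, 1): e=[11,107,4] → █
    (2,1)@(5, 3): e=[61,61,0] → █  [on edge]
    (3,1)@(7, 3): e=[33,77,12] → █
    (1,2)@(3, 5): e=[83,31,8] → █
    (4,2)@(9, 5): e=[-1,79,44] → ·
    (0,3)@(1, 7): e=[105,1,16] → █
    (4,3)@(9, 7): e=[-7,65,64] → ·
    (0,4)@(1, 9): e=[99,-13,36] → ·
    (1,4)@(3, 9): e=[71,3,48] → █
    (4,4)@(9, 9): e=[-13,51,84] → ·
    (1,5)@(3, 11): e=[65,-11,68] → ·
    (2,5)@(5, 11): e=[37,5,80] → █
  covered (17 px):
    · · · · █
    · · █ █ █
    · █ █ █ ·
    █ █ █ █ ·
    · █ █ █ ·
    · · █ █ ·
    · · · █ ·
    · · · · ·
    · · · · ·
T1:
  2·area = 18
  edge (0, 8)→(6, 10): d=(6,2) right/bottom  bias=-1
  edge (6, 10)→(0, 11): d=(-6,1) right/bottom  bias=-1
  edge (0, 11)→(0, 8): d=(0,-3) top-left  bias=+0
    (0,4)@(1, 9): e=[4,11,3] → █
    (1,4)@(3, 9): e=[0,9,9] → ·  [on edge]
    (0,5)@(1, 11): e=[16,-1,3] → ·
    (4,5)@(9, 11): e=[0,-9,27] → ·  [on edge]
  covered (1 px):
    · · · · ·
    · · · · ·
    · · · · ·
    · · · · ·
    █ · · · ·
    · · · · ·
    · · · · ·
    · · · · ·
    · · · · ·

Final: [3,48,71]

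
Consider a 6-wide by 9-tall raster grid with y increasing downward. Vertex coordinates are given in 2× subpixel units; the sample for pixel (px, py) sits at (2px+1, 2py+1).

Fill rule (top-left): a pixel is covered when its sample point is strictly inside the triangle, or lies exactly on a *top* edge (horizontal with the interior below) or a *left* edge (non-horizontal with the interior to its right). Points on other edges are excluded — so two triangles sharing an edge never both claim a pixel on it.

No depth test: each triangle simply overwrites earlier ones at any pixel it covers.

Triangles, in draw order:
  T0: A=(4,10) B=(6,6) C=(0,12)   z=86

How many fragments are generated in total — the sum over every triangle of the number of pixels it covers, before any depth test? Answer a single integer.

T0:
  2·area = 12  (B↔C swapped to make it positive)
  edge (4, 10)→(0, 12): d=(-4,2) right/bottom  bias=-1
  edge (0, 12)→(6, 6): d=(6,-6) top-left  bias=+0
  edge (6, 6)→(4, 10): d=(-2,4) right/bottom  bias=-1
    (5,0)@(11, 1): e=[22,0,-10] → .  [on edge]
    (4,1)@(9, 3): e=[18,0,-6] → .  [on edge]
    (3,2)@(7, 5): e=[14,0,-2] → .  [on edge]
    (2,3)@(5, 7): e=[10,0,2] → X  [on edge]
    (3,3)@(7, 7): e=[6,12,-6] → .
    (1,4)@(3, 9): e=[6,0,6] → X  [on edge]
    (2,4)@(5, 9): e=[2,12,-2] → .
    (0,5)@(1, 11): e=[2,0,10] → X  [on edge]
    (1,5)@(3, 11): e=[-2,12,2] → .
    (0,6)@(1, 13): e=[-6,12,6] → .
  covered (3 px):
    . . . . . .
    . . . . . .
    . . . . . .
    . . X . . .
    . X . . . .
    X . . . . .
    . . . . . .
    . . . . . .
    . . . . . .

Answer: 3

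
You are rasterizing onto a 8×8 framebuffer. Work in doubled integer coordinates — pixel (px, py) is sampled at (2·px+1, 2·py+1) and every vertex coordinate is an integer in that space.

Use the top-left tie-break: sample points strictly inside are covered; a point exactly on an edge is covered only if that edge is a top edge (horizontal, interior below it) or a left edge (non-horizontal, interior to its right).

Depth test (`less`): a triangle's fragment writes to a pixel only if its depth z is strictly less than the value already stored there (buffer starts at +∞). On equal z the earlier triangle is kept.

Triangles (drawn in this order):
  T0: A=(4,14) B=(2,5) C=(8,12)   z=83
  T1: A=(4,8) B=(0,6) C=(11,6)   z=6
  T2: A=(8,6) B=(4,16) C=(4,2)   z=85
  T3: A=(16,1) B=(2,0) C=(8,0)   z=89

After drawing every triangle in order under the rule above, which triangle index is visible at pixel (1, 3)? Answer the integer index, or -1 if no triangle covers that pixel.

T0:
  2·area = 40
  edge (4, 14)→(2, 5): d=(-2,-9) top-left  bias=+0
  edge (2, 5)→(8, 12): d=(6,7) right/bottom  bias=-1
  edge (8, 12)→(4, 14): d=(-4,2) right/bottom  bias=-1
    (1,3)@(3, 7): e=[5,5,30] → █
    (2,3)@(5, 7): e=[23,-9,26] → ·
    (1,4)@(3, 9): e=[1,17,22] → █
    (2,4)@(5, 9): e=[19,3,18] → █
    (3,4)@(7, 9): e=[37,-11,14] → ·
    (1,5)@(3, 11): e=[-3,29,14] → ·
    (2,5)@(5, 11): e=[15,15,10] → █
    (3,5)@(7, 11): e=[33,1,6] → █
    (4,5)@(9, 11): e=[51,-13,2] → ·
    (2,6)@(5, 13): e=[11,27,2] → █
    (3,6)@(7, 13): e=[29,13,-2] → ·
    (2,7)@(5, 15): e=[7,39,-6] → ·
  covered (6 px):
    · · · · · · · ·
    · · · · · · · ·
    · · · · · · · ·
    · █ · · · · · ·
    · █ █ · · · · ·
    · · █ █ · · · ·
    · · █ · · · · ·
    · · · · · · · ·
T1:
  2·area = 22
  edge (4, 8)→(0, 6): d=(-4,-2) top-left  bias=+0
  edge (0, 6)→(11, 6): d=(11,0) top-left  bias=+0
  edge (11, 6)→(4, 8): d=(-7,2) right/bottom  bias=-1
    (1,3)@(3, 7): e=[2,11,9] → █
    (2,3)@(5, 7): e=[6,11,5] → █
    (3,3)@(7, 7): e=[10,11,1] → █
    (4,3)@(9, 7): e=[14,11,-3] → ·
    (1,4)@(3, 9): e=[-6,33,-5] → ·
    (2,4)@(5, 9): e=[-2,33,-9] → ·
    (3,4)@(7, 9): e=[2,33,-13] → ·
  covered (3 px):
    · · · · · · · ·
    · · · · · · · ·
    · · · · · · · ·
    · █ █ █ · · · ·
    · · · · · · · ·
    · · · · · · · ·
    · · · · · · · ·
    · · · · · · · ·
T2:
  2·area = 56
  edge (8, 6)→(4, 16): d=(-4,10) right/bottom  bias=-1
  edge (4, 16)→(4, 2): d=(0,-14) top-left  bias=+0
  edge (4, 2)→(8, 6): d=(4,4) right/bottom  bias=-1
    (1,0)@(3, 1): e=[70,-14,0] → ·  [on edge]
    (2,1)@(5, 3): e=[42,14,0] → ·  [on edge]
    (2,2)@(5, 5): e=[34,14,8] → █
    (3,2)@(7, 5): e=[14,42,0] → ·  [on edge]
    (2,3)@(5, 7): e=[26,14,16] → █
    (3,3)@(7, 7): e=[6,42,8] → █
    (4,3)@(9, 7): e=[-14,70,0] → ·  [on edge]
    (2,4)@(5, 9): e=[18,14,24] → █
    (3,4)@(7, 9): e=[-2,42,16] → ·
    (5,4)@(11, 9): e=[-42,98,0] → ·  [on edge]
    (2,5)@(5, 11): e=[10,14,32] → █
    (3,5)@(7, 11): e=[-10,42,24] → ·
    (6,5)@(13, 11): e=[-70,126,0] → ·  [on edge]
    (7,6)@(15, 13): e=[-98,154,0] → ·  [on edge]
  covered (6 px):
    · · · · · · · ·
    · · · · · · · ·
    · · █ · · · · ·
    · · █ █ · · · ·
    · · █ · · · · ·
    · · █ · · · · ·
    · · █ · · · · ·
    · · · · · · · ·
T3:
  2·area = 6
  edge (16, 1)→(2, 0): d=(-14,-1) top-left  bias=+0
  edge (2, 0)→(8, 0): d=(6,0) top-left  bias=+0
  edge (8, 0)→(16, 1): d=(8,1) right/bottom  bias=-1
  covered (0 px):
    · · · · · · · ·
    · · · · · · · ·
    · · · · · · · ·
    · · · · · · · ·
    · · · · · · · ·
    · · · · · · · ·
    · · · · · · · ·
    · · · · · · · ·

Z-buffer (winner per pixel, '.' = empty):
  . . . . . . . .
  . . . . . . . .
  . . 2 . . . . .
  . 1 1 1 . . . .
  . 0 0 . . . . .
  . . 0 0 . . . .
  . . 0 . . . . .
  . . . . . . . .

Result: 1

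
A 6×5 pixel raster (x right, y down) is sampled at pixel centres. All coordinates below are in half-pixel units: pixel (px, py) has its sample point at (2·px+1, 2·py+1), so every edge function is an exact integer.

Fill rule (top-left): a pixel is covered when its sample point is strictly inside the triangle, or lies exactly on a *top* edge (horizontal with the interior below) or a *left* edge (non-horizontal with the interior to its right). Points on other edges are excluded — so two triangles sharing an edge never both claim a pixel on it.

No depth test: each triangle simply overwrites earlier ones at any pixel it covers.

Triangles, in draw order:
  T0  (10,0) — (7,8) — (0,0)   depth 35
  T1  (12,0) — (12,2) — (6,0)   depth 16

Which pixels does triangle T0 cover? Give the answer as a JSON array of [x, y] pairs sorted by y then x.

T0:
  2·area = 80
  edge (10, 0)→(7, 8): d=(-3,8) right/bottom  bias=-1
  edge (7, 8)→(0, 0): d=(-7,-8) top-left  bias=+0
  edge (0, 0)→(10, 0): d=(10,0) top-left  bias=+0
    (0,0)@(1, 1): e=[69,1,10] → X
    (1,0)@(3, 1): e=[53,17,10] → X
    (2,0)@(5, 1): e=[37,33,10] → X
    (3,0)@(7, 1): e=[21,49,10] → X
    (4,0)@(9, 1): e=[5,65,10] → X
    (5,0)@(11, 1): e=[-11,81,10] → .
    (0,1)@(1, 3): e=[63,-13,30] → .
    (1,1)@(3, 3): e=[47,3,30] → X
    (4,1)@(9, 3): e=[-1,51,30] → .
    (1,2)@(3, 5): e=[41,-11,50] → .
    (2,2)@(5, 5): e=[25,5,50] → X
    (4,2)@(9, 5): e=[-7,37,50] → .
  covered (11 px):
    X X X X X .
    . X X X . .
    . . X X . .
    . . . X . .
    . . . . . .
T1:
  2·area = 12
  edge (12, 0)→(12, 2): d=(0,2) right/bottom  bias=-1
  edge (12, 2)→(6, 0): d=(-6,-2) top-left  bias=+0
  edge (6, 0)→(12, 0): d=(6,0) top-left  bias=+0
    (4,0)@(9, 1): e=[6,0,6] → X  [on edge]
    (5,0)@(11, 1): e=[2,4,6] → X
    (4,1)@(9, 3): e=[6,-12,18] → .
    (5,1)@(11, 3): e=[2,-8,18] → .
  covered (2 px):
    . . . . X X
    . . . . . .
    . . . . . .
    . . . . . .
    . . . . . .

Result: [[0,0],[1,0],[2,0],[3,0],[4,0],[1,1],[2,1],[3,1],[2,2],[3,2],[3,3]]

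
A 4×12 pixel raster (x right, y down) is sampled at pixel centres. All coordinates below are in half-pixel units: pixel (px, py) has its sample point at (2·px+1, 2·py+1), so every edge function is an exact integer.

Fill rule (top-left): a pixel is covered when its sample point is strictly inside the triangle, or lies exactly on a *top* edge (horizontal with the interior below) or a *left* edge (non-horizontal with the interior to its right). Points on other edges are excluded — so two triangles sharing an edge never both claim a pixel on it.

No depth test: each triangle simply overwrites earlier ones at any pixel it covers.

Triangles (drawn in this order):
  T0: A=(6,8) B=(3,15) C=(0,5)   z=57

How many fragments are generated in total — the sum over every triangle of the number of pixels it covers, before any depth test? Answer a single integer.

T0:
  2·area = 51
  edge (6, 8)→(3, 15): d=(-3,7) right/bottom  bias=-1
  edge (3, 15)→(0, 5): d=(-3,-10) top-left  bias=+0
  edge (0, 5)→(6, 8): d=(6,3) right/bottom  bias=-1
    (0,3)@(1, 7): e=[38,4,9] → █
    (1,3)@(3, 7): e=[24,24,3] → █
    (2,3)@(5, 7): e=[10,44,-3] → ·
    (0,4)@(1, 9): e=[32,-2,21] → ·
    (1,4)@(3, 9): e=[18,18,15] → █
    (2,4)@(5, 9): e=[4,38,9] → █
    (3,4)@(7, 9): e=[-10,58,3] → ·
    (1,5)@(3, 11): e=[12,12,27] → █
    (2,5)@(5, 11): e=[-2,32,21] → ·
    (1,6)@(3, 13): e=[6,6,39] → █
    (2,6)@(5, 13): e=[-8,26,33] → ·
    (1,7)@(3, 15): e=[0,0,51] → ·  [on edge]
  covered (6 px):
    · · · ·
    · · · ·
    · · · ·
    █ █ · ·
    · █ █ ·
    · █ · ·
    · █ · ·
    · · · ·
    · · · ·
    · · · ·
    · · · ·
    · · · ·

Final: 6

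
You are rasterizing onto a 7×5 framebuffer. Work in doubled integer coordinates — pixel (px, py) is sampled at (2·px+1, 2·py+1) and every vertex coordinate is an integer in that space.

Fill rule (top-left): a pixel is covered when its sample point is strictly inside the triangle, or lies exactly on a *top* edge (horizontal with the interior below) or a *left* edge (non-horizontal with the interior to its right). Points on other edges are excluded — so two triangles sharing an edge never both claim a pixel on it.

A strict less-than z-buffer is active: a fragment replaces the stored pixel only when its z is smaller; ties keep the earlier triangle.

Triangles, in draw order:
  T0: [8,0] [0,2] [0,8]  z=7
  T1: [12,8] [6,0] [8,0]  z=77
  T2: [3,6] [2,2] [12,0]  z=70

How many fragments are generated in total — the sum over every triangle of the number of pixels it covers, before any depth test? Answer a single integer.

T0:
  2·area = 48  (B↔C swapped to make it positive)
  edge (8, 0)→(0, 8): d=(-8,8) right/bottom  bias=-1
  edge (0, 8)→(0, 2): d=(0,-6) top-left  bias=+0
  edge (0, 2)→(8, 0): d=(8,-2) top-left  bias=+0
    (2,0)@(5, 1): e=[16,30,2] → #
    (3,0)@(7, 1): e=[0,42,6] → ·  [on edge]
    (0,1)@(1, 3): e=[32,6,10] → #
    (1,1)@(3, 3): e=[16,18,14] → #
    (2,1)@(5, 3): e=[0,30,18] → ·  [on edge]
    (0,2)@(1, 5): e=[16,6,26] → #
    (1,2)@(3, 5): e=[0,18,30] → ·  [on edge]
    (0,3)@(1, 7): e=[0,6,42] → ·  [on edge]
  covered (4 px):
    · · # · · · ·
    # # · · · · ·
    # · · · · · ·
    · · · · · · ·
    · · · · · · ·
T1:
  2·area = 16
  edge (12, 8)→(6, 0): d=(-6,-8) top-left  bias=+0
  edge (6, 0)→(8, 0): d=(2,0) top-left  bias=+0
  edge (8, 0)→(12, 8): d=(4,8) right/bottom  bias=-1
    (3,0)@(7, 1): e=[2,2,12] → #
    (4,0)@(9, 1): e=[18,2,-4] → ·
    (3,1)@(7, 3): e=[-10,6,20] → ·
    (4,1)@(9, 3): e=[6,6,4] → #
    (5,1)@(11, 3): e=[22,6,-12] → ·
    (4,2)@(9, 5): e=[-6,10,12] → ·
  covered (2 px):
    · · · # · · ·
    · · · · # · ·
    · · · · · · ·
    · · · · · · ·
    · · · · · · ·
T2:
  2·area = 42
  edge (3, 6)→(2, 2): d=(-1,-4) top-left  bias=+0
  edge (2, 2)→(12, 0): d=(10,-2) top-left  bias=+0
  edge (12, 0)→(3, 6): d=(-9,6) right/bottom  bias=-1
    (3,0)@(7, 1): e=[21,0,21] → #  [on edge]
    (4,0)@(9, 1): e=[29,4,9] → #
    (5,0)@(11, 1): e=[37,8,-3] → ·
    (1,1)@(3, 3): e=[3,12,27] → #
    (2,1)@(5, 3): e=[11,16,15] → #
    (4,1)@(9, 3): e=[27,24,-9] → ·
    (1,2)@(3, 5): e=[1,32,9] → #
    (2,2)@(5, 5): e=[9,36,-3] → ·
    (3,2)@(7, 5): e=[17,40,-15] → ·
    (1,3)@(3, 7): e=[-1,52,-9] → ·
  covered (6 px):
    · · · # # · ·
    · # # # · · ·
    · # · · · · ·
    · · · · · · ·
    · · · · · · ·

Final: 12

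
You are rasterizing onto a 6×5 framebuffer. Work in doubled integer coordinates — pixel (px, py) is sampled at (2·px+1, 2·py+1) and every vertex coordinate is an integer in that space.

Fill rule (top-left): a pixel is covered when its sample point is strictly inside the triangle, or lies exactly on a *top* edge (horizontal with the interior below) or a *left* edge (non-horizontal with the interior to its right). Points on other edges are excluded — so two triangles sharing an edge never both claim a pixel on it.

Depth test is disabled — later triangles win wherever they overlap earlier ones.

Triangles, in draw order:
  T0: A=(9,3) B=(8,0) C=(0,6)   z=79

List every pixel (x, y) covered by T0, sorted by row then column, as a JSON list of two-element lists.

T0:
  2·area = 30  (B↔C swapped to make it positive)
  edge (9, 3)→(0, 6): d=(-9,3) right/bottom  bias=-1
  edge (0, 6)→(8, 0): d=(8,-6) top-left  bias=+0
  edge (8, 0)→(9, 3): d=(1,3) right/bottom  bias=-1
    (3,0)@(7, 1): e=[24,2,4] → #
    (4,0)@(9, 1): e=[18,14,-2] → ·
    (2,1)@(5, 3): e=[12,6,12] → #
    (4,1)@(9, 3): e=[0,30,0] → ·  [on edge]
    (1,2)@(3, 5): e=[0,10,20] → ·  [on edge]
    (2,2)@(5, 5): e=[-6,22,14] → ·
    (3,2)@(7, 5): e=[-12,34,8] → ·
    (5,4)@(11, 9): e=[-60,90,0] → ·  [on edge]
  covered (3 px):
    · · · # · ·
    · · # # · ·
    · · · · · ·
    · · · · · ·
    · · · · · ·

Answer: [[3,0],[2,1],[3,1]]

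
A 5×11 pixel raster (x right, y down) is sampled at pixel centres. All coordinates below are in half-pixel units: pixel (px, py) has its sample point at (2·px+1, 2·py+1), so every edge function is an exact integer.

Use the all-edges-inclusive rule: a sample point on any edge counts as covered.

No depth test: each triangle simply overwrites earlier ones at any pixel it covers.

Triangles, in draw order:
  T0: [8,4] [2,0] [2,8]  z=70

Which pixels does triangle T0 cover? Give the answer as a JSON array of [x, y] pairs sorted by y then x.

T0:
  2·area = 48  (B↔C swapped to make it positive)
  edge (8, 4)→(2, 8): d=(-6,4) inclusive
  edge (2, 8)→(2, 0): d=(0,-8) inclusive
  edge (2, 0)→(8, 4): d=(6,4) inclusive
    (1,0)@(3, 1): e=[38,8,2] → █
    (2,0)@(5, 1): e=[30,24,-6] → ·
    (1,1)@(3, 3): e=[26,8,14] → █
    (2,1)@(5, 3): e=[18,24,6] → █
    (3,1)@(7, 3): e=[10,40,-2] → ·
    (1,2)@(3, 5): e=[14,8,26] → █
    (3,2)@(7, 5): e=[-2,40,10] → ·
    (1,3)@(3, 7): e=[2,8,38] → █
    (2,3)@(5, 7): e=[-6,24,30] → ·
    (1,4)@(3, 9): e=[-10,8,50] → ·
  covered (6 px):
    · █ · · ·
    · █ █ · ·
    · █ █ · ·
    · █ · · ·
    · · · · ·
    · · · · ·
    · · · · ·
    · · · · ·
    · · · · ·
    · · · · ·
    · · · · ·

Result: [[1,0],[1,1],[2,1],[1,2],[2,2],[1,3]]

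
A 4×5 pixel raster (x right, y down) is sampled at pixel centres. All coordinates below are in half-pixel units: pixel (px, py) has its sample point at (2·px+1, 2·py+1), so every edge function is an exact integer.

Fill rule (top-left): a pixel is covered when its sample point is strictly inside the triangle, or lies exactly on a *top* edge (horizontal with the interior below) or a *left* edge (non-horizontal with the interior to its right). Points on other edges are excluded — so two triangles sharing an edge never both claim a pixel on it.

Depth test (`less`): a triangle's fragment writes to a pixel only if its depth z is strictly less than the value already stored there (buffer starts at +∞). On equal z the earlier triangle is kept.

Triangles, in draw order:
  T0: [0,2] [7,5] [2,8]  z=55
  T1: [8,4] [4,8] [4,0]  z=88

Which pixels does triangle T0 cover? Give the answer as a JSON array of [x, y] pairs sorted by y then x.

T0:
  2·area = 36
  edge (0, 2)→(7, 5): d=(7,3) right/bottom  bias=-1
  edge (7, 5)→(2, 8): d=(-5,3) right/bottom  bias=-1
  edge (2, 8)→(0, 2): d=(-2,-6) top-left  bias=+0
    (0,1)@(1, 3): e=[4,28,4] → █
    (1,1)@(3, 3): e=[-2,22,16] → ·
    (0,2)@(1, 5): e=[18,18,0] → █  [on edge]
    (1,2)@(3, 5): e=[12,12,12] → █
    (2,2)@(5, 5): e=[6,6,24] → █
    (3,2)@(7, 5): e=[0,0,36] → ·  [on edge]
    (0,3)@(1, 7): e=[32,8,-4] → ·
    (1,3)@(3, 7): e=[26,2,8] → █
    (2,3)@(5, 7): e=[20,-4,20] → ·
    (1,4)@(3, 9): e=[40,-8,4] → ·
  covered (5 px):
    · · · ·
    █ · · ·
    █ █ █ ·
    · █ · ·
    · · · ·
T1:
  2·area = 32
  edge (8, 4)→(4, 8): d=(-4,4) right/bottom  bias=-1
  edge (4, 8)→(4, 0): d=(0,-8) top-left  bias=+0
  edge (4, 0)→(8, 4): d=(4,4) right/bottom  bias=-1
    (2,0)@(5, 1): e=[24,8,0] → ·  [on edge]
    (2,1)@(5, 3): e=[16,8,8] → █
    (3,1)@(7, 3): e=[8,24,0] → ·  [on edge]
    (2,2)@(5, 5): e=[8,8,16] → █
    (3,2)@(7, 5): e=[0,24,8] → ·  [on edge]
    (2,3)@(5, 7): e=[0,8,24] → ·  [on edge]
    (1,4)@(3, 9): e=[0,-8,40] → ·  [on edge]
  covered (2 px):
    · · · ·
    · · █ ·
    · · █ ·
    · · · ·
    · · · ·

Final: [[0,1],[0,2],[1,2],[2,2],[1,3]]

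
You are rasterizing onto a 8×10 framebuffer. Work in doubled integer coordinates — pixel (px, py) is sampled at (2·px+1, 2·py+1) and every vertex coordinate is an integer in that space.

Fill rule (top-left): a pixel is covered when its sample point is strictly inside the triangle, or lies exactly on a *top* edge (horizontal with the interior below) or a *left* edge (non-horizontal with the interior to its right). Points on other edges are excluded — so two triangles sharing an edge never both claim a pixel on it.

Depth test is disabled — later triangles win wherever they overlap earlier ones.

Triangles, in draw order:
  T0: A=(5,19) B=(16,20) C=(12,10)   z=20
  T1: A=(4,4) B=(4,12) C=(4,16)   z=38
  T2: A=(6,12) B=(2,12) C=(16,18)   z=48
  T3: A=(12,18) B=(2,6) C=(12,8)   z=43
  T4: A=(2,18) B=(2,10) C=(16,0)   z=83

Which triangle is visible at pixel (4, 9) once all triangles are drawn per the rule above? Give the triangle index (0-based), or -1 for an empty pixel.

T0:
  2·area = 106  (B↔C swapped to make it positive)
  edge (5, 19)→(12, 10): d=(7,-9) top-left  bias=+0
  edge (12, 10)→(16, 20): d=(4,10) right/bottom  bias=-1
  edge (16, 20)→(5, 19): d=(-11,-1) top-left  bias=+0
    (5,6)@(11, 13): e=[12,22,72] → #
    (6,6)@(13, 13): e=[30,2,74] → #
    (7,6)@(15, 13): e=[48,-18,76] → ·
    (4,7)@(9, 15): e=[8,50,48] → #
    (7,7)@(15, 15): e=[62,-10,54] → ·
    (3,8)@(7, 17): e=[4,78,24] → #
    (7,8)@(15, 17): e=[76,-2,32] → ·
    (2,9)@(5, 19): e=[0,106,0] → #  [on edge]
    (7,9)@(15, 19): e=[90,6,10] → #
  covered (15 px):
    · · · · · · · ·
    · · · · · · · ·
    · · · · · · · ·
    · · · · · · · ·
    · · · · · · · ·
    · · · · · · · ·
    · · · · · # # ·
    · · · · # # # ·
    · · · # # # # ·
    · · # # # # # #
T1:
  degenerate (2·area = 0) — covers nothing
T2:
  2·area = 24  (B↔C swapped to make it positive)
  edge (6, 12)→(16, 18): d=(10,6) right/bottom  bias=-1
  edge (16, 18)→(2, 12): d=(-14,-6) top-left  bias=+0
  edge (2, 12)→(6, 12): d=(4,0) top-left  bias=+0
    (0,4)@(1, 9): e=[0,36,-12] → ·  [on edge]
    (2,6)@(5, 13): e=[16,4,4] → #
    (3,6)@(7, 13): e=[4,16,4] → #
    (4,6)@(9, 13): e=[-8,28,4] → ·
    (2,7)@(5, 15): e=[36,-24,12] → ·
    (3,7)@(7, 15): e=[24,-12,12] → ·
    (4,7)@(9, 15): e=[12,0,12] → #  [on edge]
    (5,7)@(11, 15): e=[0,12,12] → ·  [on edge]
    (4,8)@(9, 17): e=[32,-28,20] → ·
  covered (3 px):
    · · · · · · · ·
    · · · · · · · ·
    · · · · · · · ·
    · · · · · · · ·
    · · · · · · · ·
    · · · · · · · ·
    · · # # · · · ·
    · · · · # · · ·
    · · · · · · · ·
    · · · · · · · ·
T3:
  2·area = 100
  edge (12, 18)→(2, 6): d=(-10,-12) top-left  bias=+0
  edge (2, 6)→(12, 8): d=(10,2) right/bottom  bias=-1
  edge (12, 8)→(12, 18): d=(0,10) right/bottom  bias=-1
    (1,3)@(3, 7): e=[2,8,90] → #
    (2,3)@(5, 7): e=[26,4,70] → #
    (3,3)@(7, 7): e=[50,0,50] → ·  [on edge]
    (1,4)@(3, 9): e=[-18,28,90] → ·
    (2,4)@(5, 9): e=[6,24,70] → #
    (3,4)@(7, 9): e=[30,20,50] → #
    (4,4)@(9, 9): e=[54,16,30] → #
    (5,4)@(11, 9): e=[78,12,10] → #
    (6,4)@(13, 9): e=[102,8,-10] → ·
    (2,5)@(5, 11): e=[-14,44,70] → ·
    (3,5)@(7, 11): e=[10,40,50] → #
    (6,5)@(13, 11): e=[82,28,-10] → ·
  covered (12 px):
    · · · · · · · ·
    · · · · · · · ·
    · · · · · · · ·
    · # # · · · · ·
    · · # # # # · ·
    · · · # # # · ·
    · · · · # # · ·
    · · · · · # · ·
    · · · · · · · ·
    · · · · · · · ·
T4:
  2·area = 112
  edge (2, 18)→(2, 10): d=(0,-8) top-left  bias=+0
  edge (2, 10)→(16, 0): d=(14,-10) top-left  bias=+0
  edge (16, 0)→(2, 18): d=(-14,18) right/bottom  bias=-1
    (7,0)@(15, 1): e=[104,4,4] → #
    (6,1)@(13, 3): e=[88,12,12] → #
    (7,1)@(15, 3): e=[104,32,-24] → ·
    (4,2)@(9, 5): e=[56,0,56] → #  [on edge]
    (5,2)@(11, 5): e=[72,20,20] → #
    (6,2)@(13, 5): e=[88,40,-16] → ·
    (3,3)@(7, 7): e=[40,8,64] → #
    (5,3)@(11, 7): e=[72,48,-8] → ·
    (2,4)@(5, 9): e=[24,16,72] → #
    (4,4)@(9, 9): e=[56,56,0] → ·  [on edge]
    (1,5)@(3, 11): e=[8,24,80] → #
    (4,5)@(9, 11): e=[56,84,-28] → ·
  covered (14 px):
    · · · · · · · #
    · · · · · · # ·
    · · · · # # · ·
    · · · # # · · ·
    · · # # · · · ·
    · # # # · · · ·
    · # # · · · · ·
    · # · · · · · ·
    · · · · · · · ·
    · · · · · · · ·

Z-buffer (winner per pixel, '.' = empty):
  . . . . . . . 4
  . . . . . . 4 .
  . . . . 4 4 . .
  . 3 3 4 4 . . .
  . . 4 4 3 3 . .
  . 4 4 4 3 3 . .
  . 4 4 2 3 3 0 .
  . 4 . . 2 3 0 .
  . . . 0 0 0 0 .
  . . 0 0 0 0 0 0

Result: 0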